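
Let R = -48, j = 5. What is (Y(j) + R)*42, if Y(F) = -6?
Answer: -2268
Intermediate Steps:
(Y(j) + R)*42 = (-6 - 48)*42 = -54*42 = -2268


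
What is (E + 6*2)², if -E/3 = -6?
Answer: 900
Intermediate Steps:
E = 18 (E = -3*(-6) = 18)
(E + 6*2)² = (18 + 6*2)² = (18 + 12)² = 30² = 900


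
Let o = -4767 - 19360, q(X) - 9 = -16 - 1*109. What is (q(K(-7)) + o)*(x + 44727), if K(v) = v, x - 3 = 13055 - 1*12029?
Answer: -1109262708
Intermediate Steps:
x = 1029 (x = 3 + (13055 - 1*12029) = 3 + (13055 - 12029) = 3 + 1026 = 1029)
q(X) = -116 (q(X) = 9 + (-16 - 1*109) = 9 + (-16 - 109) = 9 - 125 = -116)
o = -24127
(q(K(-7)) + o)*(x + 44727) = (-116 - 24127)*(1029 + 44727) = -24243*45756 = -1109262708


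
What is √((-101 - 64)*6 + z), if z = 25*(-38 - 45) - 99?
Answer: 2*I*√791 ≈ 56.249*I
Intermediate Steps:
z = -2174 (z = 25*(-83) - 99 = -2075 - 99 = -2174)
√((-101 - 64)*6 + z) = √((-101 - 64)*6 - 2174) = √(-165*6 - 2174) = √(-990 - 2174) = √(-3164) = 2*I*√791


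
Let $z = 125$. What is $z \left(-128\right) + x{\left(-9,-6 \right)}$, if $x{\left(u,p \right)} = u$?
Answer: $-16009$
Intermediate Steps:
$z \left(-128\right) + x{\left(-9,-6 \right)} = 125 \left(-128\right) - 9 = -16000 - 9 = -16009$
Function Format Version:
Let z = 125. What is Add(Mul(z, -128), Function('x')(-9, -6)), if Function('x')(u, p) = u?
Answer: -16009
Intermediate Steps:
Add(Mul(z, -128), Function('x')(-9, -6)) = Add(Mul(125, -128), -9) = Add(-16000, -9) = -16009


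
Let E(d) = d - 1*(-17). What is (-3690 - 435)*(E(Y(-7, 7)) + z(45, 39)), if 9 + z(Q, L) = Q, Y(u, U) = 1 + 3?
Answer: -235125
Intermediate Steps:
Y(u, U) = 4
z(Q, L) = -9 + Q
E(d) = 17 + d (E(d) = d + 17 = 17 + d)
(-3690 - 435)*(E(Y(-7, 7)) + z(45, 39)) = (-3690 - 435)*((17 + 4) + (-9 + 45)) = -4125*(21 + 36) = -4125*57 = -235125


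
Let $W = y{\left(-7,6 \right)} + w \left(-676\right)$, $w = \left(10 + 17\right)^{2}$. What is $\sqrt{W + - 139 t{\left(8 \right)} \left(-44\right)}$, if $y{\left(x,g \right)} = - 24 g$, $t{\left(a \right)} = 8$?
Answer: $298 i \sqrt{5} \approx 666.35 i$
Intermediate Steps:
$w = 729$ ($w = 27^{2} = 729$)
$W = -492948$ ($W = \left(-24\right) 6 + 729 \left(-676\right) = -144 - 492804 = -492948$)
$\sqrt{W + - 139 t{\left(8 \right)} \left(-44\right)} = \sqrt{-492948 + \left(-139\right) 8 \left(-44\right)} = \sqrt{-492948 - -48928} = \sqrt{-492948 + 48928} = \sqrt{-444020} = 298 i \sqrt{5}$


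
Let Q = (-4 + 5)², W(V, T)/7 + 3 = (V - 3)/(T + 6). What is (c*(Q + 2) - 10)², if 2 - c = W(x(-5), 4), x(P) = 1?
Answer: 99856/25 ≈ 3994.2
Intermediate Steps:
W(V, T) = -21 + 7*(-3 + V)/(6 + T) (W(V, T) = -21 + 7*((V - 3)/(T + 6)) = -21 + 7*((-3 + V)/(6 + T)) = -21 + 7*(-3 + V)/(6 + T))
Q = 1 (Q = 1² = 1)
c = 122/5 (c = 2 - 7*(-21 + 1 - 3*4)/(6 + 4) = 2 - 7*(-21 + 1 - 12)/10 = 2 - 7*(-32)/10 = 2 - 1*(-112/5) = 2 + 112/5 = 122/5 ≈ 24.400)
(c*(Q + 2) - 10)² = (122*(1 + 2)/5 - 10)² = ((122/5)*3 - 10)² = (366/5 - 10)² = (316/5)² = 99856/25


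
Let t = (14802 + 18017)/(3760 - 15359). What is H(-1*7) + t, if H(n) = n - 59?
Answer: -798353/11599 ≈ -68.829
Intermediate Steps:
H(n) = -59 + n
t = -32819/11599 (t = 32819/(-11599) = 32819*(-1/11599) = -32819/11599 ≈ -2.8295)
H(-1*7) + t = (-59 - 1*7) - 32819/11599 = (-59 - 7) - 32819/11599 = -66 - 32819/11599 = -798353/11599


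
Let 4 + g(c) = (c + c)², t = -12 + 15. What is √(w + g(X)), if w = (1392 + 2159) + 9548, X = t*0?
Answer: 3*√1455 ≈ 114.43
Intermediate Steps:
t = 3
X = 0 (X = 3*0 = 0)
w = 13099 (w = 3551 + 9548 = 13099)
g(c) = -4 + 4*c² (g(c) = -4 + (c + c)² = -4 + (2*c)² = -4 + 4*c²)
√(w + g(X)) = √(13099 + (-4 + 4*0²)) = √(13099 + (-4 + 4*0)) = √(13099 + (-4 + 0)) = √(13099 - 4) = √13095 = 3*√1455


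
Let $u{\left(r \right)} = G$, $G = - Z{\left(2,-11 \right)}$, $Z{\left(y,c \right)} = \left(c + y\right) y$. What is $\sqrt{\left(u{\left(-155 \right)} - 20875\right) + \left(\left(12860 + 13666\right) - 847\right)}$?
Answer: $\sqrt{4822} \approx 69.441$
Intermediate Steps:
$Z{\left(y,c \right)} = y \left(c + y\right)$
$G = 18$ ($G = - 2 \left(-11 + 2\right) = - 2 \left(-9\right) = \left(-1\right) \left(-18\right) = 18$)
$u{\left(r \right)} = 18$
$\sqrt{\left(u{\left(-155 \right)} - 20875\right) + \left(\left(12860 + 13666\right) - 847\right)} = \sqrt{\left(18 - 20875\right) + \left(\left(12860 + 13666\right) - 847\right)} = \sqrt{\left(18 - 20875\right) + \left(26526 - 847\right)} = \sqrt{-20857 + 25679} = \sqrt{4822}$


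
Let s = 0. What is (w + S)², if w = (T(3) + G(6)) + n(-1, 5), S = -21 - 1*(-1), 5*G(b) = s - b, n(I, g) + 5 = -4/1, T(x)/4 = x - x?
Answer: 22801/25 ≈ 912.04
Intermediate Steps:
T(x) = 0 (T(x) = 4*(x - x) = 4*0 = 0)
n(I, g) = -9 (n(I, g) = -5 - 4/1 = -5 - 4*1 = -5 - 4 = -9)
G(b) = -b/5 (G(b) = (0 - b)/5 = (-b)/5 = -b/5)
S = -20 (S = -21 + 1 = -20)
w = -51/5 (w = (0 - ⅕*6) - 9 = (0 - 6/5) - 9 = -6/5 - 9 = -51/5 ≈ -10.200)
(w + S)² = (-51/5 - 20)² = (-151/5)² = 22801/25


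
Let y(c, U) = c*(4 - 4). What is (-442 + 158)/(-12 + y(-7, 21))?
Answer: 71/3 ≈ 23.667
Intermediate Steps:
y(c, U) = 0 (y(c, U) = c*0 = 0)
(-442 + 158)/(-12 + y(-7, 21)) = (-442 + 158)/(-12 + 0) = -284/(-12) = -284*(-1/12) = 71/3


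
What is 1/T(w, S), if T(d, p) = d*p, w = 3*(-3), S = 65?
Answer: -1/585 ≈ -0.0017094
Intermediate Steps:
w = -9
1/T(w, S) = 1/(-9*65) = 1/(-585) = -1/585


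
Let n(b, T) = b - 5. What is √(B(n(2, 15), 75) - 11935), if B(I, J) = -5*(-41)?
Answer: I*√11730 ≈ 108.31*I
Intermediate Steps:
n(b, T) = -5 + b
B(I, J) = 205
√(B(n(2, 15), 75) - 11935) = √(205 - 11935) = √(-11730) = I*√11730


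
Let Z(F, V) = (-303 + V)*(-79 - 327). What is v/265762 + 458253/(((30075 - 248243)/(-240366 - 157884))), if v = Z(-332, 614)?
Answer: 1732190716359779/2070741572 ≈ 8.3651e+5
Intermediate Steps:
Z(F, V) = 123018 - 406*V (Z(F, V) = (-303 + V)*(-406) = 123018 - 406*V)
v = -126266 (v = 123018 - 406*614 = 123018 - 249284 = -126266)
v/265762 + 458253/(((30075 - 248243)/(-240366 - 157884))) = -126266/265762 + 458253/(((30075 - 248243)/(-240366 - 157884))) = -126266*1/265762 + 458253/((-218168/(-398250))) = -9019/18983 + 458253/((-218168*(-1/398250))) = -9019/18983 + 458253/(109084/199125) = -9019/18983 + 458253*(199125/109084) = -9019/18983 + 91249628625/109084 = 1732190716359779/2070741572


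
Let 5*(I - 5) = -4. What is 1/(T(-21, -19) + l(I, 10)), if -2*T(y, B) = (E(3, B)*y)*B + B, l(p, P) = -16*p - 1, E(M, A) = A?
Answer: 5/18659 ≈ 0.00026797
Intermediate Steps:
I = 21/5 (I = 5 + (⅕)*(-4) = 5 - ⅘ = 21/5 ≈ 4.2000)
l(p, P) = -1 - 16*p
T(y, B) = -B/2 - y*B²/2 (T(y, B) = -((B*y)*B + B)/2 = -(y*B² + B)/2 = -(B + y*B²)/2 = -B/2 - y*B²/2)
1/(T(-21, -19) + l(I, 10)) = 1/(-½*(-19)*(1 - 19*(-21)) + (-1 - 16*21/5)) = 1/(-½*(-19)*(1 + 399) + (-1 - 336/5)) = 1/(-½*(-19)*400 - 341/5) = 1/(3800 - 341/5) = 1/(18659/5) = 5/18659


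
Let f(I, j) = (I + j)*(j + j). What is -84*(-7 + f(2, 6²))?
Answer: -229236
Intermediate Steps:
f(I, j) = 2*j*(I + j) (f(I, j) = (I + j)*(2*j) = 2*j*(I + j))
-84*(-7 + f(2, 6²)) = -84*(-7 + 2*6²*(2 + 6²)) = -84*(-7 + 2*36*(2 + 36)) = -84*(-7 + 2*36*38) = -84*(-7 + 2736) = -84*2729 = -229236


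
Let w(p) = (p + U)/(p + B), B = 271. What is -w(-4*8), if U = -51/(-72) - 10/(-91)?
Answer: 68101/521976 ≈ 0.13047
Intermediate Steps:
U = 1787/2184 (U = -51*(-1/72) - 10*(-1/91) = 17/24 + 10/91 = 1787/2184 ≈ 0.81822)
w(p) = (1787/2184 + p)/(271 + p) (w(p) = (p + 1787/2184)/(p + 271) = (1787/2184 + p)/(271 + p))
-w(-4*8) = -(1787/2184 - 4*8)/(271 - 4*8) = -(1787/2184 - 32)/(271 - 32) = -(-68101)/(239*2184) = -1*(-68101/521976) = 68101/521976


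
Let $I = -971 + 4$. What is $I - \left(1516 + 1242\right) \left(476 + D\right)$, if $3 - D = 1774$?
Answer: $3570643$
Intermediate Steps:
$D = -1771$ ($D = 3 - 1774 = -1771$)
$I = -967$
$I - \left(1516 + 1242\right) \left(476 + D\right) = -967 - \left(1516 + 1242\right) \left(476 - 1771\right) = -967 - 2758 \left(-1295\right) = -967 - -3571610 = -967 + 3571610 = 3570643$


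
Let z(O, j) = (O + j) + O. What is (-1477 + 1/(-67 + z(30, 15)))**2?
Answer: 139594225/64 ≈ 2.1812e+6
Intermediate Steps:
z(O, j) = j + 2*O
(-1477 + 1/(-67 + z(30, 15)))**2 = (-1477 + 1/(-67 + (15 + 2*30)))**2 = (-1477 + 1/(-67 + (15 + 60)))**2 = (-1477 + 1/(-67 + 75))**2 = (-1477 + 1/8)**2 = (-11815/8)**2 = 139594225/64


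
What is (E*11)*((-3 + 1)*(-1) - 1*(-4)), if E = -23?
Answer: -1518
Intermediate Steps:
(E*11)*((-3 + 1)*(-1) - 1*(-4)) = (-23*11)*((-3 + 1)*(-1) - 1*(-4)) = -253*(-2*(-1) + 4) = -253*(2 + 4) = -253*6 = -1518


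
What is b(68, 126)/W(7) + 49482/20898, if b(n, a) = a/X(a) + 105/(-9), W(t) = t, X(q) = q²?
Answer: 79901/113778 ≈ 0.70225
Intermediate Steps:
b(n, a) = -35/3 + 1/a (b(n, a) = a/(a²) + 105/(-9) = a/a² + 105*(-⅑) = 1/a - 35/3 = -35/3 + 1/a)
b(68, 126)/W(7) + 49482/20898 = (-35/3 + 1/126)/7 + 49482/20898 = (-35/3 + 1/126)*(⅐) + 49482*(1/20898) = -1469/126*⅐ + 2749/1161 = -1469/882 + 2749/1161 = 79901/113778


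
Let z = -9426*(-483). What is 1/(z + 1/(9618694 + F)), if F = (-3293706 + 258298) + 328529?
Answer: 6911815/31467821035771 ≈ 2.1965e-7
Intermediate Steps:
F = -2706879 (F = -3035408 + 328529 = -2706879)
z = 4552758
1/(z + 1/(9618694 + F)) = 1/(4552758 + 1/(9618694 - 2706879)) = 1/(4552758 + 1/6911815) = 1/(31467821035771/6911815) = 6911815/31467821035771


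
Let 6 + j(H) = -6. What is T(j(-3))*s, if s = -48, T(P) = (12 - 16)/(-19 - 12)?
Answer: -192/31 ≈ -6.1936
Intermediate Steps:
j(H) = -12 (j(H) = -6 - 6 = -12)
T(P) = 4/31 (T(P) = -4/(-31) = -4*(-1/31) = 4/31)
T(j(-3))*s = (4/31)*(-48) = -192/31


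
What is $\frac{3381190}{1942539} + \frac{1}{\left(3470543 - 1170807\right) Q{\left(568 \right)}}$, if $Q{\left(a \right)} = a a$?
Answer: $\frac{2508674012686706699}{1441266864011383296} \approx 1.7406$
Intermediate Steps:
$Q{\left(a \right)} = a^{2}$
$\frac{3381190}{1942539} + \frac{1}{\left(3470543 - 1170807\right) Q{\left(568 \right)}} = \frac{3381190}{1942539} + \frac{1}{\left(3470543 - 1170807\right) 568^{2}} = 3381190 \cdot \frac{1}{1942539} + \frac{1}{2299736 \cdot 322624} = \frac{3381190}{1942539} + \frac{1}{2299736} \cdot \frac{1}{322624} = \frac{3381190}{1942539} + \frac{1}{741950027264} = \frac{2508674012686706699}{1441266864011383296}$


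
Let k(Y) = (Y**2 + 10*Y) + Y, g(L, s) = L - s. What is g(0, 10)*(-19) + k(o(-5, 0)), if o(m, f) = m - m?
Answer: 190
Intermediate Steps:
o(m, f) = 0
k(Y) = Y**2 + 11*Y
g(0, 10)*(-19) + k(o(-5, 0)) = (0 - 1*10)*(-19) + 0*(11 + 0) = (0 - 10)*(-19) + 0*11 = -10*(-19) + 0 = 190 + 0 = 190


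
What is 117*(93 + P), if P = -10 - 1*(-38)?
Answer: 14157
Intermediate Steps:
P = 28 (P = -10 + 38 = 28)
117*(93 + P) = 117*(93 + 28) = 117*121 = 14157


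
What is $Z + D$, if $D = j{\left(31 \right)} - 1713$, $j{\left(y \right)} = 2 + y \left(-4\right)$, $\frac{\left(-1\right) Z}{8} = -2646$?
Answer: $19333$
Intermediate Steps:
$Z = 21168$ ($Z = \left(-8\right) \left(-2646\right) = 21168$)
$j{\left(y \right)} = 2 - 4 y$
$D = -1835$ ($D = \left(2 - 124\right) - 1713 = -122 - 1713 = -1835$)
$Z + D = 21168 - 1835 = 19333$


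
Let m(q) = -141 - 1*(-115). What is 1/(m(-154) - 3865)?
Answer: -1/3891 ≈ -0.00025700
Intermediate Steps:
m(q) = -26 (m(q) = -141 + 115 = -26)
1/(m(-154) - 3865) = 1/(-26 - 3865) = 1/(-3891) = -1/3891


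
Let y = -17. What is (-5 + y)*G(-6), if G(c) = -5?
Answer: 110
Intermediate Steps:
(-5 + y)*G(-6) = (-5 - 17)*(-5) = -22*(-5) = 110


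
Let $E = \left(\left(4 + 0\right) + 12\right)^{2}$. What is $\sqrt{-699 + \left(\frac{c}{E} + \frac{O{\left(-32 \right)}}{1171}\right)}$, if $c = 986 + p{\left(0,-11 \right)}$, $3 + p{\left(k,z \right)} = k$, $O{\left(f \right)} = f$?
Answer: $\frac{i \sqrt{244037012433}}{18736} \approx 26.366 i$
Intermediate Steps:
$p{\left(k,z \right)} = -3 + k$
$E = 256$ ($E = \left(4 + 12\right)^{2} = 16^{2} = 256$)
$c = 983$ ($c = 986 + \left(-3 + 0\right) = 986 - 3 = 983$)
$\sqrt{-699 + \left(\frac{c}{E} + \frac{O{\left(-32 \right)}}{1171}\right)} = \sqrt{-699 + \left(\frac{983}{256} - \frac{32}{1171}\right)} = \sqrt{-699 + \frac{1142901}{299776}} = \sqrt{- \frac{208400523}{299776}} = \frac{i \sqrt{244037012433}}{18736}$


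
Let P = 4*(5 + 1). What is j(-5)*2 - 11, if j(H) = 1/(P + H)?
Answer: -207/19 ≈ -10.895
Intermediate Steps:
P = 24 (P = 4*6 = 24)
j(H) = 1/(24 + H)
j(-5)*2 - 11 = 2/(24 - 5) - 11 = 2/19 - 11 = -207/19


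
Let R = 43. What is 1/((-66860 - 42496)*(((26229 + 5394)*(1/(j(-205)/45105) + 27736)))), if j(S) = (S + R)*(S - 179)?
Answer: -576/55248863594641223 ≈ -1.0426e-14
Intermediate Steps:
j(S) = (-179 + S)*(43 + S) (j(S) = (S + 43)*(S - 179) = (43 + S)*(-179 + S) = (-179 + S)*(43 + S))
1/((-66860 - 42496)*(((26229 + 5394)*(1/(j(-205)/45105) + 27736)))) = 1/((-66860 - 42496)*(((26229 + 5394)*(1/((-7697 + (-205)² - 136*(-205))/45105) + 27736)))) = 1/((-109356)*((31623*(1/((-7697 + 42025 + 27880)*(1/45105)) + 27736)))) = -1/(31623*(1/(62208*(1/45105)) + 27736))/109356 = -1/(31623*(1/(20736/15035) + 27736))/109356 = -1/(31623*(15035/20736 + 27736))/109356 = -1/(109356*(31623*(575148731/20736))) = -1/(109356*6062642773471/6912) = -1/109356*6912/6062642773471 = -576/55248863594641223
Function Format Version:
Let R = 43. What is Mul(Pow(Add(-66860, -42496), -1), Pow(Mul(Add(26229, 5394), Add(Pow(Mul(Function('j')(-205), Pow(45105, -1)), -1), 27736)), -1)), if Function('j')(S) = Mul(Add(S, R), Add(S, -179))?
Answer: Rational(-576, 55248863594641223) ≈ -1.0426e-14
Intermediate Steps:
Function('j')(S) = Mul(Add(-179, S), Add(43, S)) (Function('j')(S) = Mul(Add(S, 43), Add(S, -179)) = Mul(Add(43, S), Add(-179, S)) = Mul(Add(-179, S), Add(43, S)))
Mul(Pow(Add(-66860, -42496), -1), Pow(Mul(Add(26229, 5394), Add(Pow(Mul(Function('j')(-205), Pow(45105, -1)), -1), 27736)), -1)) = Mul(Pow(Add(-66860, -42496), -1), Pow(Mul(Add(26229, 5394), Add(Pow(Mul(Add(-7697, Pow(-205, 2), Mul(-136, -205)), Pow(45105, -1)), -1), 27736)), -1)) = Mul(Pow(-109356, -1), Pow(Mul(31623, Add(Pow(Mul(Add(-7697, 42025, 27880), Rational(1, 45105)), -1), 27736)), -1)) = Mul(Rational(-1, 109356), Pow(Mul(31623, Add(Pow(Mul(62208, Rational(1, 45105)), -1), 27736)), -1)) = Mul(Rational(-1, 109356), Pow(Mul(31623, Add(Pow(Rational(20736, 15035), -1), 27736)), -1)) = Mul(Rational(-1, 109356), Pow(Mul(31623, Add(Rational(15035, 20736), 27736)), -1)) = Mul(Rational(-1, 109356), Pow(Mul(31623, Rational(575148731, 20736)), -1)) = Mul(Rational(-1, 109356), Pow(Rational(6062642773471, 6912), -1)) = Mul(Rational(-1, 109356), Rational(6912, 6062642773471)) = Rational(-576, 55248863594641223)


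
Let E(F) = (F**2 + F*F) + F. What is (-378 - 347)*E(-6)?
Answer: -47850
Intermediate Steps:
E(F) = F + 2*F**2 (E(F) = (F**2 + F**2) + F = 2*F**2 + F = F + 2*F**2)
(-378 - 347)*E(-6) = (-378 - 347)*(-6*(1 + 2*(-6))) = -(-4350)*(1 - 12) = -(-4350)*(-11) = -725*66 = -47850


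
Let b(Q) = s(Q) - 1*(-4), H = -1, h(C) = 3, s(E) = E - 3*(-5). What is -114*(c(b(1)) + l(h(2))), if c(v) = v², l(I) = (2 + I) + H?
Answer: -46056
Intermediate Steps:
s(E) = 15 + E (s(E) = E + 15 = 15 + E)
b(Q) = 19 + Q (b(Q) = (15 + Q) - 1*(-4) = (15 + Q) + 4 = 19 + Q)
l(I) = 1 + I (l(I) = (2 + I) - 1 = 1 + I)
-114*(c(b(1)) + l(h(2))) = -114*((19 + 1)² + (1 + 3)) = -114*(20² + 4) = -114*(400 + 4) = -114*404 = -46056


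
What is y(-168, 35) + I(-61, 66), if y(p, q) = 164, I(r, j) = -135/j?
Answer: 3563/22 ≈ 161.95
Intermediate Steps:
y(-168, 35) + I(-61, 66) = 164 - 135/66 = 164 - 135*1/66 = 164 - 45/22 = 3563/22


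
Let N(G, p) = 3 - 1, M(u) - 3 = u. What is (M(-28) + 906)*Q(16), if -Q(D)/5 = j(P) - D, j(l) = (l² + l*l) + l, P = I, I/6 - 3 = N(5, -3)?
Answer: -7990670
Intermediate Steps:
M(u) = 3 + u
N(G, p) = 2
I = 30 (I = 18 + 6*2 = 18 + 12 = 30)
P = 30
j(l) = l + 2*l² (j(l) = (l² + l²) + l = 2*l² + l = l + 2*l²)
Q(D) = -9150 + 5*D (Q(D) = -5*(30*(1 + 2*30) - D) = -5*(30*(1 + 60) - D) = -5*(30*61 - D) = -5*(1830 - D) = -9150 + 5*D)
(M(-28) + 906)*Q(16) = ((3 - 28) + 906)*(-9150 + 5*16) = (-25 + 906)*(-9150 + 80) = 881*(-9070) = -7990670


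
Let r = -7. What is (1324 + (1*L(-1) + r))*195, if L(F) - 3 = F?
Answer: 257205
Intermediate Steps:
L(F) = 3 + F
(1324 + (1*L(-1) + r))*195 = (1324 + (1*(3 - 1) - 7))*195 = (1324 + (1*2 - 7))*195 = (1324 + (2 - 7))*195 = (1324 - 5)*195 = 1319*195 = 257205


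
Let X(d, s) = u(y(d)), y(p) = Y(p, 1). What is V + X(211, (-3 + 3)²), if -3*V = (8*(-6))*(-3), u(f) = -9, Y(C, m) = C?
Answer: -57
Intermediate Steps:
y(p) = p
X(d, s) = -9
V = -48 (V = -8*(-6)*(-3)/3 = -(-16)*(-3) = -⅓*144 = -48)
V + X(211, (-3 + 3)²) = -48 - 9 = -57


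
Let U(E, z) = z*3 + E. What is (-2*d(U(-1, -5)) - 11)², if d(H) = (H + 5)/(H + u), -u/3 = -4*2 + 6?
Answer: 4356/25 ≈ 174.24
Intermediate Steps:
U(E, z) = E + 3*z (U(E, z) = 3*z + E = E + 3*z)
u = 6 (u = -3*(-4*2 + 6) = -3*(-8 + 6) = -3*(-2) = 6)
d(H) = (5 + H)/(6 + H) (d(H) = (H + 5)/(H + 6) = (5 + H)/(6 + H))
(-2*d(U(-1, -5)) - 11)² = (-2*(5 + (-1 + 3*(-5)))/(6 + (-1 + 3*(-5))) - 11)² = (-2*(5 + (-1 - 15))/(6 + (-1 - 15)) - 11)² = (-2*(5 - 16)/(6 - 16) - 11)² = (-2*(-11)/(-10) - 11)² = (-(-1)*(-11)/5 - 11)² = (-2*11/10 - 11)² = (-11/5 - 11)² = (-66/5)² = 4356/25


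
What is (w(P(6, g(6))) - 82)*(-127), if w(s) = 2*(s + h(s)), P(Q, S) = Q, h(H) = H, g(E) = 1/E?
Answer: 7366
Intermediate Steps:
w(s) = 4*s (w(s) = 2*(s + s) = 2*(2*s) = 4*s)
(w(P(6, g(6))) - 82)*(-127) = (4*6 - 82)*(-127) = (24 - 82)*(-127) = -58*(-127) = 7366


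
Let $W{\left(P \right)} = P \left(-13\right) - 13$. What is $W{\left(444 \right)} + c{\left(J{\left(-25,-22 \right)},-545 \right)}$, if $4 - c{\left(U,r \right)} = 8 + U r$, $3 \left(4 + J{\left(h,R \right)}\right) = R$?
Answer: $- \frac{35897}{3} \approx -11966.0$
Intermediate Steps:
$J{\left(h,R \right)} = -4 + \frac{R}{3}$
$c{\left(U,r \right)} = -4 - U r$ ($c{\left(U,r \right)} = 4 - \left(8 + U r\right) = -4 - U r$)
$W{\left(P \right)} = -13 - 13 P$ ($W{\left(P \right)} = - 13 P - 13 = -13 - 13 P$)
$W{\left(444 \right)} + c{\left(J{\left(-25,-22 \right)},-545 \right)} = \left(-13 - 5772\right) - \left(4 + \left(-4 + \frac{1}{3} \left(-22\right)\right) \left(-545\right)\right) = \left(-13 - 5772\right) - \left(4 + \left(-4 - \frac{22}{3}\right) \left(-545\right)\right) = -5785 - \left(4 - - \frac{18530}{3}\right) = -5785 - \frac{18542}{3} = - \frac{35897}{3}$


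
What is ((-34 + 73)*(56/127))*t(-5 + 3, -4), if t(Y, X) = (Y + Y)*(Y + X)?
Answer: 52416/127 ≈ 412.72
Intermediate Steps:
t(Y, X) = 2*Y*(X + Y) (t(Y, X) = (2*Y)*(X + Y) = 2*Y*(X + Y))
((-34 + 73)*(56/127))*t(-5 + 3, -4) = ((-34 + 73)*(56/127))*(2*(-5 + 3)*(-4 + (-5 + 3))) = (39*(56*(1/127)))*(2*(-2)*(-4 - 2)) = (39*(56/127))*(2*(-2)*(-6)) = (2184/127)*24 = 52416/127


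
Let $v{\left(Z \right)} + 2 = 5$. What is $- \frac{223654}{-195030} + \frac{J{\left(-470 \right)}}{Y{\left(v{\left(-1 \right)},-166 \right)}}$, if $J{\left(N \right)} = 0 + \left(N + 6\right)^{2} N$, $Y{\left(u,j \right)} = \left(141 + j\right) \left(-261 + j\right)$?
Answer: $- \frac{394650531343}{41638905} \approx -9477.9$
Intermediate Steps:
$v{\left(Z \right)} = 3$ ($v{\left(Z \right)} = -2 + 5 = 3$)
$Y{\left(u,j \right)} = \left(-261 + j\right) \left(141 + j\right)$
$J{\left(N \right)} = N \left(6 + N\right)^{2}$ ($J{\left(N \right)} = 0 + \left(6 + N\right)^{2} N = 0 + N \left(6 + N\right)^{2} = N \left(6 + N\right)^{2}$)
$- \frac{223654}{-195030} + \frac{J{\left(-470 \right)}}{Y{\left(v{\left(-1 \right)},-166 \right)}} = - \frac{223654}{-195030} + \frac{\left(-470\right) \left(6 - 470\right)^{2}}{-36801 + \left(-166\right)^{2} - -19920} = \left(-223654\right) \left(- \frac{1}{195030}\right) + \frac{\left(-470\right) \left(-464\right)^{2}}{-36801 + 27556 + 19920} = \frac{111827}{97515} + \frac{\left(-470\right) 215296}{10675} = \frac{111827}{97515} - \frac{20237824}{2135} = - \frac{394650531343}{41638905}$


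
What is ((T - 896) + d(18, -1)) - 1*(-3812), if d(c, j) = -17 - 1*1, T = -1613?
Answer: 1285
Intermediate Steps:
d(c, j) = -18 (d(c, j) = -17 - 1 = -18)
((T - 896) + d(18, -1)) - 1*(-3812) = ((-1613 - 896) - 18) - 1*(-3812) = (-2509 - 18) + 3812 = -2527 + 3812 = 1285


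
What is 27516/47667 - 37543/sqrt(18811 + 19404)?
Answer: 9172/15889 - 37543*sqrt(38215)/38215 ≈ -191.47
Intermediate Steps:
27516/47667 - 37543/sqrt(18811 + 19404) = 27516*(1/47667) - 37543*sqrt(38215)/38215 = 9172/15889 - 37543*sqrt(38215)/38215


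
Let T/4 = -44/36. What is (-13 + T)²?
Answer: 25921/81 ≈ 320.01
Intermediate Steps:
T = -44/9 (T = 4*(-44/36) = 4*(-1*11/9) = 4*(-11/9) = -44/9 ≈ -4.8889)
(-13 + T)² = (-13 - 44/9)² = (-161/9)² = 25921/81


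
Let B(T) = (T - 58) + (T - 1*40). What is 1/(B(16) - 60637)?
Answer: -1/60703 ≈ -1.6474e-5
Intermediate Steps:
B(T) = -98 + 2*T (B(T) = (-58 + T) + (T - 40) = (-58 + T) + (-40 + T) = -98 + 2*T)
1/(B(16) - 60637) = 1/((-98 + 2*16) - 60637) = 1/((-98 + 32) - 60637) = 1/(-66 - 60637) = 1/(-60703) = -1/60703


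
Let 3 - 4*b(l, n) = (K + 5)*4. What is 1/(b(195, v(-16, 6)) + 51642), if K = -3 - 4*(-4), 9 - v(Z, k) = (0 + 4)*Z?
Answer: 4/206499 ≈ 1.9371e-5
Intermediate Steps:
v(Z, k) = 9 - 4*Z (v(Z, k) = 9 - (0 + 4)*Z = 9 - 4*Z)
K = 13 (K = -3 + 16 = 13)
b(l, n) = -69/4 (b(l, n) = ¾ - (13 + 5)*4/4 = ¾ - 9*4/2 = ¾ - ¼*72 = ¾ - 18 = -69/4)
1/(b(195, v(-16, 6)) + 51642) = 1/(-69/4 + 51642) = 1/(206499/4) = 4/206499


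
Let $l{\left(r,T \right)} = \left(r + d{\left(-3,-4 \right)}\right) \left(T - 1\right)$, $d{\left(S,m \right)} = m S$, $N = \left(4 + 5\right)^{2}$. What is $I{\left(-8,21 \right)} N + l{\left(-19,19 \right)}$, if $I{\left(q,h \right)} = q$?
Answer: $-774$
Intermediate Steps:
$N = 81$ ($N = 9^{2} = 81$)
$d{\left(S,m \right)} = S m$
$l{\left(r,T \right)} = \left(-1 + T\right) \left(12 + r\right)$ ($l{\left(r,T \right)} = \left(r - -12\right) \left(T - 1\right) = \left(r + 12\right) \left(-1 + T\right) = \left(12 + r\right) \left(-1 + T\right) = \left(-1 + T\right) \left(12 + r\right)$)
$I{\left(-8,21 \right)} N + l{\left(-19,19 \right)} = \left(-8\right) 81 + \left(-12 - -19 + 12 \cdot 19 + 19 \left(-19\right)\right) = -648 + \left(-12 + 19 + 228 - 361\right) = -648 - 126 = -774$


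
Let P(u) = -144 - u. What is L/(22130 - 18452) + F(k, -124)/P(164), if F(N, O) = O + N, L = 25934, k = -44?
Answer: 153671/20229 ≈ 7.5966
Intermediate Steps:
F(N, O) = N + O
L/(22130 - 18452) + F(k, -124)/P(164) = 25934/(22130 - 18452) + (-44 - 124)/(-144 - 1*164) = 25934/3678 - 168/(-144 - 164) = 25934*(1/3678) - 168/(-308) = 12967/1839 - 168*(-1/308) = 12967/1839 + 6/11 = 153671/20229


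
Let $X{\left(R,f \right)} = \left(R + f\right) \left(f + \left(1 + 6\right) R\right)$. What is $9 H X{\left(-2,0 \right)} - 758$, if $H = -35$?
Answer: $-9578$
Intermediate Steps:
$X{\left(R,f \right)} = \left(R + f\right) \left(f + 7 R\right)$
$9 H X{\left(-2,0 \right)} - 758 = 9 \left(-35\right) \left(0^{2} + 7 \left(-2\right)^{2} + 8 \left(-2\right) 0\right) - 758 = - 315 \left(0 + 7 \cdot 4 + 0\right) - 758 = - 315 \left(0 + 28 + 0\right) - 758 = \left(-315\right) 28 - 758 = -8820 - 758 = -9578$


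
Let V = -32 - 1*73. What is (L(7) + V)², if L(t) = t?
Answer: 9604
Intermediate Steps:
V = -105 (V = -32 - 73 = -105)
(L(7) + V)² = (7 - 105)² = (-98)² = 9604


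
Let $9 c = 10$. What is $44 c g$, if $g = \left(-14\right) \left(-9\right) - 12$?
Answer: $\frac{16720}{3} \approx 5573.3$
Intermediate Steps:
$c = \frac{10}{9}$ ($c = \frac{1}{9} \cdot 10 = \frac{10}{9} \approx 1.1111$)
$g = 114$ ($g = 126 - 12 = 114$)
$44 c g = 44 \cdot \frac{10}{9} \cdot 114 = \frac{440}{9} \cdot 114 = \frac{16720}{3}$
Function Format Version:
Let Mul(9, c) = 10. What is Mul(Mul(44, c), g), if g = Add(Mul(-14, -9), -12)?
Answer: Rational(16720, 3) ≈ 5573.3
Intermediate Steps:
c = Rational(10, 9) (c = Mul(Rational(1, 9), 10) = Rational(10, 9) ≈ 1.1111)
g = 114 (g = Add(126, -12) = 114)
Mul(Mul(44, c), g) = Mul(Mul(44, Rational(10, 9)), 114) = Mul(Rational(440, 9), 114) = Rational(16720, 3)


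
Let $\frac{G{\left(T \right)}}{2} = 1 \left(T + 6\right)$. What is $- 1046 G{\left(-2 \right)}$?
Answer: $-8368$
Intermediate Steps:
$G{\left(T \right)} = 12 + 2 T$ ($G{\left(T \right)} = 2 \cdot 1 \left(T + 6\right) = 2 \cdot 1 \left(6 + T\right) = 2 \left(6 + T\right) = 12 + 2 T$)
$- 1046 G{\left(-2 \right)} = - 1046 \left(12 + 2 \left(-2\right)\right) = - 1046 \left(12 - 4\right) = \left(-1046\right) 8 = -8368$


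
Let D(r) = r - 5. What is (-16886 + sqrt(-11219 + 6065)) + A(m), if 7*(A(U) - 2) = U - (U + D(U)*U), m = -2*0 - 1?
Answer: -118194/7 + I*sqrt(5154) ≈ -16885.0 + 71.791*I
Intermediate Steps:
D(r) = -5 + r
m = -1 (m = 0 - 1 = -1)
A(U) = 2 - U*(-5 + U)/7 (A(U) = 2 + (U - (U + (-5 + U)*U))/7 = 2 + (U - (U + U*(-5 + U)))/7 = 2 + (U + (-U - U*(-5 + U)))/7 = 2 + (-U*(-5 + U))/7 = 2 - U*(-5 + U)/7)
(-16886 + sqrt(-11219 + 6065)) + A(m) = (-16886 + sqrt(-11219 + 6065)) + (2 - 1/7*(-1)*(-5 - 1)) = (-16886 + sqrt(-5154)) + (2 - 1/7*(-1)*(-6)) = (-16886 + I*sqrt(5154)) + (2 - 6/7) = (-16886 + I*sqrt(5154)) + 8/7 = -118194/7 + I*sqrt(5154)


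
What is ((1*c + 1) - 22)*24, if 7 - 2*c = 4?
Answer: -468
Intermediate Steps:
c = 3/2 (c = 7/2 - ½*4 = 7/2 - 2 = 3/2 ≈ 1.5000)
((1*c + 1) - 22)*24 = ((1*(3/2) + 1) - 22)*24 = ((3/2 + 1) - 22)*24 = (5/2 - 22)*24 = -39/2*24 = -468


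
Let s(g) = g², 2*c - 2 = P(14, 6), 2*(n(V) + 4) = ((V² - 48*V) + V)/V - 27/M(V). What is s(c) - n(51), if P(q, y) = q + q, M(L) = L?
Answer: 7727/34 ≈ 227.26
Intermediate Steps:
n(V) = -4 - 27/(2*V) + (V² - 47*V)/(2*V) (n(V) = -4 + (((V² - 48*V) + V)/V - 27/V)/2 = -4 + ((V² - 47*V)/V - 27/V)/2 = -4 + (-27/V + (V² - 47*V)/V)/2 = -4 + (-27/(2*V) + (V² - 47*V)/(2*V)) = -4 - 27/(2*V) + (V² - 47*V)/(2*V))
P(q, y) = 2*q
c = 15 (c = 1 + (2*14)/2 = 1 + (½)*28 = 1 + 14 = 15)
s(c) - n(51) = 15² - (-27 + 51*(-55 + 51))/(2*51) = 225 - (-27 + 51*(-4))/(2*51) = 225 - (-27 - 204)/(2*51) = 225 - (-231)/(2*51) = 225 - 1*(-77/34) = 225 + 77/34 = 7727/34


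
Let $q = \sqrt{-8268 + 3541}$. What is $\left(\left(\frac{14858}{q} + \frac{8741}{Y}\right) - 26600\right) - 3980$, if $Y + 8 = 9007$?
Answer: $- \frac{275180679}{8999} - \frac{14858 i \sqrt{4727}}{4727} \approx -30579.0 - 216.11 i$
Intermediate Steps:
$Y = 8999$ ($Y = -8 + 9007 = 8999$)
$q = i \sqrt{4727}$ ($q = \sqrt{-4727} = i \sqrt{4727} \approx 68.753 i$)
$\left(\left(\frac{14858}{q} + \frac{8741}{Y}\right) - 26600\right) - 3980 = \left(\left(\frac{14858}{i \sqrt{4727}} + \frac{8741}{8999}\right) - 26600\right) - 3980 = \left(\left(14858 \left(- \frac{i \sqrt{4727}}{4727}\right) + 8741 \cdot \frac{1}{8999}\right) - 26600\right) - 3980 = \left(\left(- \frac{14858 i \sqrt{4727}}{4727} + \frac{8741}{8999}\right) - 26600\right) - 3980 = \left(\left(\frac{8741}{8999} - \frac{14858 i \sqrt{4727}}{4727}\right) - 26600\right) - 3980 = \left(- \frac{239364659}{8999} - \frac{14858 i \sqrt{4727}}{4727}\right) - 3980 = - \frac{275180679}{8999} - \frac{14858 i \sqrt{4727}}{4727}$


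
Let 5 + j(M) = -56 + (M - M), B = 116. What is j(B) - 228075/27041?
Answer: -1877576/27041 ≈ -69.434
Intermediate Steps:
j(M) = -61 (j(M) = -5 + (-56 + (M - M)) = -5 + (-56 + 0) = -5 - 56 = -61)
j(B) - 228075/27041 = -61 - 228075/27041 = -1877576/27041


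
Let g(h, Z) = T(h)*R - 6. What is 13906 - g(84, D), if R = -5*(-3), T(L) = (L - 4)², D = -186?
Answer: -82088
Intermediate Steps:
T(L) = (-4 + L)²
R = 15
g(h, Z) = -6 + 15*(-4 + h)² (g(h, Z) = (-4 + h)²*15 - 6 = 15*(-4 + h)² - 6 = -6 + 15*(-4 + h)²)
13906 - g(84, D) = 13906 - (-6 + 15*(-4 + 84)²) = 13906 - (-6 + 15*80²) = 13906 - (-6 + 15*6400) = 13906 - (-6 + 96000) = 13906 - 1*95994 = 13906 - 95994 = -82088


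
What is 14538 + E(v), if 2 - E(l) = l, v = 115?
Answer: 14425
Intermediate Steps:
E(l) = 2 - l
14538 + E(v) = 14538 + (2 - 1*115) = 14538 + (2 - 115) = 14538 - 113 = 14425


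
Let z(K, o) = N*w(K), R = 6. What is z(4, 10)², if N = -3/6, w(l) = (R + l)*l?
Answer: 400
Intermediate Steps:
w(l) = l*(6 + l) (w(l) = (6 + l)*l = l*(6 + l))
N = -½ (N = -3*⅙ = -½ ≈ -0.50000)
z(K, o) = -K*(6 + K)/2
z(4, 10)² = (-½*4*(6 + 4))² = (-½*4*10)² = (-20)² = 400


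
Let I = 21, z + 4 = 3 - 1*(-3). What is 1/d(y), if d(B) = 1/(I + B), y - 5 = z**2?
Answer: 30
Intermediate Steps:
z = 2 (z = -4 + (3 - 1*(-3)) = -4 + (3 + 3) = -4 + 6 = 2)
y = 9 (y = 5 + 2**2 = 5 + 4 = 9)
d(B) = 1/(21 + B)
1/d(y) = 1/(1/(21 + 9)) = 1/(1/30) = 30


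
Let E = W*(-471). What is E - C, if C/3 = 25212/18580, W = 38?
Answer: -83155119/4645 ≈ -17902.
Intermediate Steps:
C = 18909/4645 (C = 3*(25212/18580) = 3*(25212*(1/18580)) = 3*(6303/4645) = 18909/4645 ≈ 4.0708)
E = -17898 (E = 38*(-471) = -17898)
E - C = -17898 - 1*18909/4645 = -17898 - 18909/4645 = -83155119/4645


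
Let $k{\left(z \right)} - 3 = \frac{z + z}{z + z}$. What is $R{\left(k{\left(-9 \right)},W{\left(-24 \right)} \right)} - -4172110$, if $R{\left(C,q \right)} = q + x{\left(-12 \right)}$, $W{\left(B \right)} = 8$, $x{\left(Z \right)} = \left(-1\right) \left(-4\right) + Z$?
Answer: $4172110$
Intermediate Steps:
$x{\left(Z \right)} = 4 + Z$
$k{\left(z \right)} = 4$ ($k{\left(z \right)} = 3 + \frac{z + z}{z + z} = 3 + \frac{2 z}{2 z} = 3 + 2 z \frac{1}{2 z} = 3 + 1 = 4$)
$R{\left(C,q \right)} = -8 + q$ ($R{\left(C,q \right)} = q + \left(4 - 12\right) = q - 8 = -8 + q$)
$R{\left(k{\left(-9 \right)},W{\left(-24 \right)} \right)} - -4172110 = \left(-8 + 8\right) - -4172110 = 0 + 4172110 = 4172110$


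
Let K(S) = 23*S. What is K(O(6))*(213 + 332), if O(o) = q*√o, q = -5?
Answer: -62675*√6 ≈ -1.5352e+5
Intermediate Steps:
O(o) = -5*√o
K(O(6))*(213 + 332) = (23*(-5*√6))*(213 + 332) = -115*√6*545 = -62675*√6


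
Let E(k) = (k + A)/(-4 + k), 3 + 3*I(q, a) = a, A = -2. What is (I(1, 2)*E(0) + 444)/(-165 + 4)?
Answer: -2663/966 ≈ -2.7567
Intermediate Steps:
I(q, a) = -1 + a/3
E(k) = (-2 + k)/(-4 + k) (E(k) = (k - 2)/(-4 + k) = (-2 + k)/(-4 + k))
(I(1, 2)*E(0) + 444)/(-165 + 4) = ((-1 + (1/3)*2)*((-2 + 0)/(-4 + 0)) + 444)/(-165 + 4) = ((-1 + 2/3)*(-2/(-4)) + 444)/(-161) = (-(-1)*(-2)/12 + 444)*(-1/161) = (-1/3*1/2 + 444)*(-1/161) = (-1/6 + 444)*(-1/161) = (2663/6)*(-1/161) = -2663/966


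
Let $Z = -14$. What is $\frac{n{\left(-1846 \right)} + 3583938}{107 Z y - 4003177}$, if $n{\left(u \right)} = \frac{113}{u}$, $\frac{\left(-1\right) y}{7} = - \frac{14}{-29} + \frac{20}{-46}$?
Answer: $- \frac{4412838273145}{4928420353922} \approx -0.89539$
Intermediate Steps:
$y = - \frac{224}{667}$ ($y = - 7 \left(- \frac{14}{-29} + \frac{20}{-46}\right) = - 7 \left(\left(-14\right) \left(- \frac{1}{29}\right) + 20 \left(- \frac{1}{46}\right)\right) = - 7 \left(\frac{14}{29} - \frac{10}{23}\right) = \left(-7\right) \frac{32}{667} = - \frac{224}{667} \approx -0.33583$)
$\frac{n{\left(-1846 \right)} + 3583938}{107 Z y - 4003177} = \frac{\frac{113}{-1846} + 3583938}{107 \left(-14\right) \left(- \frac{224}{667}\right) - 4003177} = \frac{113 \left(- \frac{1}{1846}\right) + 3583938}{\left(-1498\right) \left(- \frac{224}{667}\right) - 4003177} = \frac{- \frac{113}{1846} + 3583938}{\frac{335552}{667} - 4003177} = \frac{6615949435}{1846 \left(- \frac{2669783507}{667}\right)} = \frac{6615949435}{1846} \left(- \frac{667}{2669783507}\right) = - \frac{4412838273145}{4928420353922}$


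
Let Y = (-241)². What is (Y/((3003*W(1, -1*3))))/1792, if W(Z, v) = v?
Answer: -58081/16144128 ≈ -0.0035977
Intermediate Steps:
Y = 58081
(Y/((3003*W(1, -1*3))))/1792 = (58081/((3003*(-1*3))))/1792 = (58081/((3003*(-3))))*(1/1792) = (58081/(-9009))*(1/1792) = (58081*(-1/9009))*(1/1792) = -58081/9009*1/1792 = -58081/16144128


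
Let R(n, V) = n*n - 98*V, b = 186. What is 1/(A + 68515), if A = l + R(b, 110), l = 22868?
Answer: 1/115199 ≈ 8.6806e-6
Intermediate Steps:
R(n, V) = n² - 98*V
A = 46684 (A = 22868 + (186² - 98*110) = 22868 + (34596 - 10780) = 22868 + 23816 = 46684)
1/(A + 68515) = 1/(46684 + 68515) = 1/115199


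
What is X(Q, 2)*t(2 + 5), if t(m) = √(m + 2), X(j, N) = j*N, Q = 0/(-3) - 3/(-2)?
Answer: 9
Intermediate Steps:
Q = 3/2 (Q = 0*(-⅓) - 3*(-½) = 0 + 3/2 = 3/2 ≈ 1.5000)
X(j, N) = N*j
t(m) = √(2 + m)
X(Q, 2)*t(2 + 5) = (2*(3/2))*√(2 + (2 + 5)) = 3*√(2 + 7) = 3*√9 = 3*3 = 9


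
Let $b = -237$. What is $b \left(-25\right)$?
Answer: $5925$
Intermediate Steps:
$b \left(-25\right) = \left(-237\right) \left(-25\right) = 5925$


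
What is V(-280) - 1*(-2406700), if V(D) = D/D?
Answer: 2406701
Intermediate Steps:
V(D) = 1
V(-280) - 1*(-2406700) = 1 - 1*(-2406700) = 1 + 2406700 = 2406701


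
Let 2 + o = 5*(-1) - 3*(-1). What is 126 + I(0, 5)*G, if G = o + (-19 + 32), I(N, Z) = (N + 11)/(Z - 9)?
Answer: 405/4 ≈ 101.25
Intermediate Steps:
o = -4 (o = -2 + (5*(-1) - 3*(-1)) = -2 + (-5 + 3) = -2 - 2 = -4)
I(N, Z) = (11 + N)/(-9 + Z)
G = 9 (G = -4 + (-19 + 32) = -4 + 13 = 9)
126 + I(0, 5)*G = 126 + ((11 + 0)/(-9 + 5))*9 = 126 + (11/(-4))*9 = 126 - ¼*11*9 = 126 - 11/4*9 = 126 - 99/4 = 405/4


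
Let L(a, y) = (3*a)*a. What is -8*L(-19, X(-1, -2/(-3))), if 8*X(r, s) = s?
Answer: -8664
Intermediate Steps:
X(r, s) = s/8
L(a, y) = 3*a²
-8*L(-19, X(-1, -2/(-3))) = -24*(-19)² = -24*361 = -8*1083 = -8664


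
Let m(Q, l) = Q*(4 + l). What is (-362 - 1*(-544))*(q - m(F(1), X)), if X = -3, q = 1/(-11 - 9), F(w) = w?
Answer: -1911/10 ≈ -191.10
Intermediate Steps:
q = -1/20 (q = 1/(-20) = -1/20 ≈ -0.050000)
(-362 - 1*(-544))*(q - m(F(1), X)) = (-362 - 1*(-544))*(-1/20 - (4 - 3)) = (-362 + 544)*(-1/20 - 1) = 182*(-1/20 - 1*1) = 182*(-1/20 - 1) = 182*(-21/20) = -1911/10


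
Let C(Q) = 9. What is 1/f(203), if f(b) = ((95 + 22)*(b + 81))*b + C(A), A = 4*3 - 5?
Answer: 1/6745293 ≈ 1.4825e-7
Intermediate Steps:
A = 7 (A = 12 - 5 = 7)
f(b) = 9 + b*(9477 + 117*b) (f(b) = ((95 + 22)*(b + 81))*b + 9 = (117*(81 + b))*b + 9 = (9477 + 117*b)*b + 9 = b*(9477 + 117*b) + 9 = 9 + b*(9477 + 117*b))
1/f(203) = 1/(9 + 117*203² + 9477*203) = 1/(9 + 117*41209 + 1923831) = 1/(9 + 4821453 + 1923831) = 1/6745293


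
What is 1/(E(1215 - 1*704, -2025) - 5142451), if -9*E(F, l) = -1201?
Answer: -9/46280858 ≈ -1.9446e-7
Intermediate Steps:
E(F, l) = 1201/9 (E(F, l) = -1/9*(-1201) = 1201/9)
1/(E(1215 - 1*704, -2025) - 5142451) = 1/(1201/9 - 5142451) = 1/(-46280858/9) = -9/46280858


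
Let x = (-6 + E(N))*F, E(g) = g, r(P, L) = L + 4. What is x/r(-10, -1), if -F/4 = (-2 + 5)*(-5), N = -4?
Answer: -200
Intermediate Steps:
r(P, L) = 4 + L
F = 60 (F = -4*(-2 + 5)*(-5) = -12*(-5) = -4*(-15) = 60)
x = -600 (x = (-6 - 4)*60 = -10*60 = -600)
x/r(-10, -1) = -600/(4 - 1) = -600/3 = (1/3)*(-600) = -200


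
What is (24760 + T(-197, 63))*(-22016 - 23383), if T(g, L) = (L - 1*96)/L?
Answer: -7868388217/7 ≈ -1.1241e+9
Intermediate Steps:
T(g, L) = (-96 + L)/L (T(g, L) = (L - 96)/L = (-96 + L)/L)
(24760 + T(-197, 63))*(-22016 - 23383) = (24760 + (-96 + 63)/63)*(-22016 - 23383) = (24760 + (1/63)*(-33))*(-45399) = (24760 - 11/21)*(-45399) = (519949/21)*(-45399) = -7868388217/7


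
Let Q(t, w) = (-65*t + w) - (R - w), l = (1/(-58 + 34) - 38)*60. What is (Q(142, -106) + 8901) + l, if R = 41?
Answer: -5729/2 ≈ -2864.5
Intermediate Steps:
l = -4565/2 (l = (1/(-24) - 38)*60 = (-1/24 - 38)*60 = -913/24*60 = -4565/2 ≈ -2282.5)
Q(t, w) = -41 - 65*t + 2*w (Q(t, w) = (-65*t + w) - (41 - w) = (w - 65*t) + (-41 + w) = -41 - 65*t + 2*w)
(Q(142, -106) + 8901) + l = ((-41 - 65*142 + 2*(-106)) + 8901) - 4565/2 = ((-41 - 9230 - 212) + 8901) - 4565/2 = (-9483 + 8901) - 4565/2 = -582 - 4565/2 = -5729/2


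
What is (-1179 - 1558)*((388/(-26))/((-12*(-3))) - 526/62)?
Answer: 176670613/7254 ≈ 24355.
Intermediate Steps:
(-1179 - 1558)*((388/(-26))/((-12*(-3))) - 526/62) = -2737*((388*(-1/26))/36 - 526*1/62) = -2737*(-194/13*1/36 - 263/31) = -2737*(-97/234 - 263/31) = -2737*(-64549/7254) = 176670613/7254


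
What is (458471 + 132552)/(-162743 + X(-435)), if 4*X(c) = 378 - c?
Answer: -2364092/650159 ≈ -3.6362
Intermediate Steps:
X(c) = 189/2 - c/4 (X(c) = (378 - c)/4 = 189/2 - c/4)
(458471 + 132552)/(-162743 + X(-435)) = (458471 + 132552)/(-162743 + (189/2 - 1/4*(-435))) = 591023/(-162743 + (189/2 + 435/4)) = 591023/(-162743 + 813/4) = 591023/(-650159/4) = 591023*(-4/650159) = -2364092/650159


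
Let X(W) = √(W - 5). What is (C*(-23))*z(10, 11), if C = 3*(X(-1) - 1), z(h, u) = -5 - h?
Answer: -1035 + 1035*I*√6 ≈ -1035.0 + 2535.2*I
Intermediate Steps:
X(W) = √(-5 + W)
C = -3 + 3*I*√6 (C = 3*(√(-5 - 1) - 1) = 3*(√(-6) - 1) = 3*(I*√6 - 1) = 3*(-1 + I*√6) = -3 + 3*I*√6 ≈ -3.0 + 7.3485*I)
(C*(-23))*z(10, 11) = ((-3 + 3*I*√6)*(-23))*(-5 - 1*10) = (69 - 69*I*√6)*(-5 - 10) = (69 - 69*I*√6)*(-15) = -1035 + 1035*I*√6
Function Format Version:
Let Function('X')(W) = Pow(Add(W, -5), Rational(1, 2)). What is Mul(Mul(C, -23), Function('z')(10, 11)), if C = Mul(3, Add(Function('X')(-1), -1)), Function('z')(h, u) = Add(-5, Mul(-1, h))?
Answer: Add(-1035, Mul(1035, I, Pow(6, Rational(1, 2)))) ≈ Add(-1035.0, Mul(2535.2, I))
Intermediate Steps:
Function('X')(W) = Pow(Add(-5, W), Rational(1, 2))
C = Add(-3, Mul(3, I, Pow(6, Rational(1, 2)))) (C = Mul(3, Add(Pow(Add(-5, -1), Rational(1, 2)), -1)) = Mul(3, Add(Pow(-6, Rational(1, 2)), -1)) = Mul(3, Add(Mul(I, Pow(6, Rational(1, 2))), -1)) = Mul(3, Add(-1, Mul(I, Pow(6, Rational(1, 2))))) = Add(-3, Mul(3, I, Pow(6, Rational(1, 2)))) ≈ Add(-3.0000, Mul(7.3485, I)))
Mul(Mul(C, -23), Function('z')(10, 11)) = Mul(Mul(Add(-3, Mul(3, I, Pow(6, Rational(1, 2)))), -23), Add(-5, Mul(-1, 10))) = Mul(Add(69, Mul(-69, I, Pow(6, Rational(1, 2)))), Add(-5, -10)) = Mul(Add(69, Mul(-69, I, Pow(6, Rational(1, 2)))), -15) = Add(-1035, Mul(1035, I, Pow(6, Rational(1, 2))))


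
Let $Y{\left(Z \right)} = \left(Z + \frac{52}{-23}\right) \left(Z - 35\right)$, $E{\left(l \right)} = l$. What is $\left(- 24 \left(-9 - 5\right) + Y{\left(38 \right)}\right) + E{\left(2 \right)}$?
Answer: $\frac{10240}{23} \approx 445.22$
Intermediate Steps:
$Y{\left(Z \right)} = \left(-35 + Z\right) \left(- \frac{52}{23} + Z\right)$ ($Y{\left(Z \right)} = \left(Z + 52 \left(- \frac{1}{23}\right)\right) \left(-35 + Z\right) = \left(Z - \frac{52}{23}\right) \left(-35 + Z\right) = \left(- \frac{52}{23} + Z\right) \left(-35 + Z\right) = \left(-35 + Z\right) \left(- \frac{52}{23} + Z\right)$)
$\left(- 24 \left(-9 - 5\right) + Y{\left(38 \right)}\right) + E{\left(2 \right)} = \left(- 24 \left(-9 - 5\right) + \left(\frac{1820}{23} + 38^{2} - \frac{32566}{23}\right)\right) + 2 = \left(\left(-24\right) \left(-14\right) + \left(\frac{1820}{23} + 1444 - \frac{32566}{23}\right)\right) + 2 = \left(336 + \frac{2466}{23}\right) + 2 = \frac{10194}{23} + 2 = \frac{10240}{23}$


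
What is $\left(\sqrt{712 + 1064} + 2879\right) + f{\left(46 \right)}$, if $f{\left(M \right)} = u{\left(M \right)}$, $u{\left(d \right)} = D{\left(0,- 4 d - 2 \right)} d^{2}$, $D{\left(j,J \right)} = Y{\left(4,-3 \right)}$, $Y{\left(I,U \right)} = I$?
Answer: $11343 + 4 \sqrt{111} \approx 11385.0$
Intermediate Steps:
$D{\left(j,J \right)} = 4$
$u{\left(d \right)} = 4 d^{2}$
$f{\left(M \right)} = 4 M^{2}$
$\left(\sqrt{712 + 1064} + 2879\right) + f{\left(46 \right)} = \left(\sqrt{712 + 1064} + 2879\right) + 4 \cdot 46^{2} = \left(\sqrt{1776} + 2879\right) + 4 \cdot 2116 = \left(4 \sqrt{111} + 2879\right) + 8464 = \left(2879 + 4 \sqrt{111}\right) + 8464 = 11343 + 4 \sqrt{111}$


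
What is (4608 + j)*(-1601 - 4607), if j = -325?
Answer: -26588864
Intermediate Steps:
(4608 + j)*(-1601 - 4607) = (4608 - 325)*(-1601 - 4607) = 4283*(-6208) = -26588864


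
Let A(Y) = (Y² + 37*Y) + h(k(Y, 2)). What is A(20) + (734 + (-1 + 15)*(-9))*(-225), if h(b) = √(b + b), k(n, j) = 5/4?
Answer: -135660 + √10/2 ≈ -1.3566e+5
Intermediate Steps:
k(n, j) = 5/4 (k(n, j) = 5*(¼) = 5/4)
h(b) = √2*√b (h(b) = √(2*b) = √2*√b)
A(Y) = Y² + √10/2 + 37*Y (A(Y) = (Y² + 37*Y) + √2*√(5/4) = (Y² + 37*Y) + √2*(√5/2) = (Y² + 37*Y) + √10/2 = Y² + √10/2 + 37*Y)
A(20) + (734 + (-1 + 15)*(-9))*(-225) = (20² + √10/2 + 37*20) + (734 + (-1 + 15)*(-9))*(-225) = (400 + √10/2 + 740) + (734 + 14*(-9))*(-225) = (1140 + √10/2) + (734 - 126)*(-225) = (1140 + √10/2) + 608*(-225) = (1140 + √10/2) - 136800 = -135660 + √10/2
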